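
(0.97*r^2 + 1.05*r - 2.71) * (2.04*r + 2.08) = 1.9788*r^3 + 4.1596*r^2 - 3.3444*r - 5.6368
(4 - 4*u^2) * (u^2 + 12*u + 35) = -4*u^4 - 48*u^3 - 136*u^2 + 48*u + 140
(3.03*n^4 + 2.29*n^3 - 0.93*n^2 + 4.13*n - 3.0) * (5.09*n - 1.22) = 15.4227*n^5 + 7.9595*n^4 - 7.5275*n^3 + 22.1563*n^2 - 20.3086*n + 3.66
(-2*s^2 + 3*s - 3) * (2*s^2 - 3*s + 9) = -4*s^4 + 12*s^3 - 33*s^2 + 36*s - 27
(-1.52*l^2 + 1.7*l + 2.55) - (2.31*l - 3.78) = -1.52*l^2 - 0.61*l + 6.33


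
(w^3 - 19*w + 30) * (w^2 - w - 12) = w^5 - w^4 - 31*w^3 + 49*w^2 + 198*w - 360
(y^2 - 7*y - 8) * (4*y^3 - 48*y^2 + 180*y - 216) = 4*y^5 - 76*y^4 + 484*y^3 - 1092*y^2 + 72*y + 1728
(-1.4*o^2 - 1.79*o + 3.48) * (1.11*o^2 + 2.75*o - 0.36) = -1.554*o^4 - 5.8369*o^3 - 0.5557*o^2 + 10.2144*o - 1.2528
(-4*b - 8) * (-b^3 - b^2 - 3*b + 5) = 4*b^4 + 12*b^3 + 20*b^2 + 4*b - 40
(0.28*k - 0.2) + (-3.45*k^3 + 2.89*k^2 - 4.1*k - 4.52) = -3.45*k^3 + 2.89*k^2 - 3.82*k - 4.72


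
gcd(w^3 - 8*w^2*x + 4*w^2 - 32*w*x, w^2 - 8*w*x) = -w^2 + 8*w*x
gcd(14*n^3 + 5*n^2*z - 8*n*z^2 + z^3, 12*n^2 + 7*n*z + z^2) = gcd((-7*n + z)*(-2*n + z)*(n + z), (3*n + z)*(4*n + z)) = 1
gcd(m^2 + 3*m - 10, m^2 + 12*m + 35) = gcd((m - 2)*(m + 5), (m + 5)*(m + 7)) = m + 5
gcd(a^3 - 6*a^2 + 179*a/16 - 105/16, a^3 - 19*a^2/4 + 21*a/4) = a^2 - 19*a/4 + 21/4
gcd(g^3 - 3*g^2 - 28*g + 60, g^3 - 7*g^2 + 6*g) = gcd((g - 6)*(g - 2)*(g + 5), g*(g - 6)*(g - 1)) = g - 6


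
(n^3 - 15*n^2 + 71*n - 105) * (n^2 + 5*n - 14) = n^5 - 10*n^4 - 18*n^3 + 460*n^2 - 1519*n + 1470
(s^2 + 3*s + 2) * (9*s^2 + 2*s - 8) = 9*s^4 + 29*s^3 + 16*s^2 - 20*s - 16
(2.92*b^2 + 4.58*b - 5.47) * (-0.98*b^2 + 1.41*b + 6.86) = -2.8616*b^4 - 0.371200000000001*b^3 + 31.8496*b^2 + 23.7061*b - 37.5242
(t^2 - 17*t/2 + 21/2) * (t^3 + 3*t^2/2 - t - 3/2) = t^5 - 7*t^4 - 13*t^3/4 + 91*t^2/4 + 9*t/4 - 63/4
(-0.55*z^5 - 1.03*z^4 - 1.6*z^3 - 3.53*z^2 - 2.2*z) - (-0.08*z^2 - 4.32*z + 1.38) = -0.55*z^5 - 1.03*z^4 - 1.6*z^3 - 3.45*z^2 + 2.12*z - 1.38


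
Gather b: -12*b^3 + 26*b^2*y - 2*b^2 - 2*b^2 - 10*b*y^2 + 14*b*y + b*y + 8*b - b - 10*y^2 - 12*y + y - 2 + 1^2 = -12*b^3 + b^2*(26*y - 4) + b*(-10*y^2 + 15*y + 7) - 10*y^2 - 11*y - 1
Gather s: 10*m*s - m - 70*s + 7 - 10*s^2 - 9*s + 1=-m - 10*s^2 + s*(10*m - 79) + 8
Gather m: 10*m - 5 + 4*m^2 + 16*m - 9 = 4*m^2 + 26*m - 14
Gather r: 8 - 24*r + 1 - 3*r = 9 - 27*r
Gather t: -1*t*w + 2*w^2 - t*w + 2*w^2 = -2*t*w + 4*w^2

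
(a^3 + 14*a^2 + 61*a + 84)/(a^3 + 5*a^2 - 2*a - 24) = (a + 7)/(a - 2)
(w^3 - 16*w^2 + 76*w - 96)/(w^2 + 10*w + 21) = (w^3 - 16*w^2 + 76*w - 96)/(w^2 + 10*w + 21)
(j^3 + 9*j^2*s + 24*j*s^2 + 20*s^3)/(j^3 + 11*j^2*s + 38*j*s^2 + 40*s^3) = (j + 2*s)/(j + 4*s)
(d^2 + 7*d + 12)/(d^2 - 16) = (d + 3)/(d - 4)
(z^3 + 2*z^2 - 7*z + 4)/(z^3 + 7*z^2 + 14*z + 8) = (z^2 - 2*z + 1)/(z^2 + 3*z + 2)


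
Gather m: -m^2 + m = -m^2 + m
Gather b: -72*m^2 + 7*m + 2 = -72*m^2 + 7*m + 2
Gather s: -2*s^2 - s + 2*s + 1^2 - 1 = -2*s^2 + s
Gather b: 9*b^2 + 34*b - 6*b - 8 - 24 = 9*b^2 + 28*b - 32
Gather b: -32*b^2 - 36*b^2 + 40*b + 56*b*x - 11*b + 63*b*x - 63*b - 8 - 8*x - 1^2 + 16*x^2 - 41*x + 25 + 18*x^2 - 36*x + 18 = -68*b^2 + b*(119*x - 34) + 34*x^2 - 85*x + 34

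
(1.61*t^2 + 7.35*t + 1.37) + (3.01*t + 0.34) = 1.61*t^2 + 10.36*t + 1.71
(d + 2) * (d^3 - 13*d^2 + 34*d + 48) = d^4 - 11*d^3 + 8*d^2 + 116*d + 96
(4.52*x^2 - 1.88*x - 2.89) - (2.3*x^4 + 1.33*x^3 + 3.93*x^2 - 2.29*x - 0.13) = -2.3*x^4 - 1.33*x^3 + 0.589999999999999*x^2 + 0.41*x - 2.76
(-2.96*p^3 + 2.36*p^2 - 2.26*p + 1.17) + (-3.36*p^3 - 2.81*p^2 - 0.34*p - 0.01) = -6.32*p^3 - 0.45*p^2 - 2.6*p + 1.16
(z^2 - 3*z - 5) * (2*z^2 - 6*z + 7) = 2*z^4 - 12*z^3 + 15*z^2 + 9*z - 35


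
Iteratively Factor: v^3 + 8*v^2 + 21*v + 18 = (v + 3)*(v^2 + 5*v + 6) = (v + 2)*(v + 3)*(v + 3)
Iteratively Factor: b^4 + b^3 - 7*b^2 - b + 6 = (b + 1)*(b^3 - 7*b + 6) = (b - 2)*(b + 1)*(b^2 + 2*b - 3) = (b - 2)*(b - 1)*(b + 1)*(b + 3)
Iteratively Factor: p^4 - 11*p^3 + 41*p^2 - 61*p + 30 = (p - 1)*(p^3 - 10*p^2 + 31*p - 30) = (p - 3)*(p - 1)*(p^2 - 7*p + 10) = (p - 3)*(p - 2)*(p - 1)*(p - 5)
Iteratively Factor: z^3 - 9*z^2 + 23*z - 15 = (z - 1)*(z^2 - 8*z + 15) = (z - 3)*(z - 1)*(z - 5)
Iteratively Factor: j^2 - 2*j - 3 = (j - 3)*(j + 1)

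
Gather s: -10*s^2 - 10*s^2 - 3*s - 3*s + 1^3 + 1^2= -20*s^2 - 6*s + 2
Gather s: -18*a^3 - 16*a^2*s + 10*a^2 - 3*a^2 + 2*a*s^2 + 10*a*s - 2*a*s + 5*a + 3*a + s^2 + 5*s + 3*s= -18*a^3 + 7*a^2 + 8*a + s^2*(2*a + 1) + s*(-16*a^2 + 8*a + 8)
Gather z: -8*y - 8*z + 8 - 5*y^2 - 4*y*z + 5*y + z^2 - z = -5*y^2 - 3*y + z^2 + z*(-4*y - 9) + 8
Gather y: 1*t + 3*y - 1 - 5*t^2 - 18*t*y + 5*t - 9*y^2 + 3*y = -5*t^2 + 6*t - 9*y^2 + y*(6 - 18*t) - 1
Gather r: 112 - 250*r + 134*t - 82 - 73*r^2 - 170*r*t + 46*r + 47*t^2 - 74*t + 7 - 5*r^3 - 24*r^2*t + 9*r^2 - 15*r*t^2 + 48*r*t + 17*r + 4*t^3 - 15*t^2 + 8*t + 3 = -5*r^3 + r^2*(-24*t - 64) + r*(-15*t^2 - 122*t - 187) + 4*t^3 + 32*t^2 + 68*t + 40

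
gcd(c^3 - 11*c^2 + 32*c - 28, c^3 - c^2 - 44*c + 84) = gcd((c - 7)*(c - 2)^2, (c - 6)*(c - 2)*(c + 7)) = c - 2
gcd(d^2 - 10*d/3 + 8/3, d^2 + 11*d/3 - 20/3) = d - 4/3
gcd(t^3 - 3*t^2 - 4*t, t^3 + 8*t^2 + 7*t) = t^2 + t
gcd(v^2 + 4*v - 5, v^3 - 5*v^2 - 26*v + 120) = v + 5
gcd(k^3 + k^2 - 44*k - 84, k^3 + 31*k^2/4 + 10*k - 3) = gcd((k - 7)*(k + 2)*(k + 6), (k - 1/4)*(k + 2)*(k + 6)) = k^2 + 8*k + 12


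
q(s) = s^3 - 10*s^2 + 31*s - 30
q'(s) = 3*s^2 - 20*s + 31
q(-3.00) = -240.00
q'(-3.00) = 118.00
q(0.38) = -19.61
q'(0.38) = 23.83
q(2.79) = 0.37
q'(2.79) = -1.45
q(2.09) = 0.24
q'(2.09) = 2.30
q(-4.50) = -463.12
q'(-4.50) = 181.75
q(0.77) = -11.60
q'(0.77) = 17.38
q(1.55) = -2.25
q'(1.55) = 7.21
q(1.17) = -5.82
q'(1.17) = 11.71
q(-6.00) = -792.00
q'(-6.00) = 259.00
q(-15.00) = -6120.00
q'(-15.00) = 1006.00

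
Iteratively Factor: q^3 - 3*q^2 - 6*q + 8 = (q - 4)*(q^2 + q - 2) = (q - 4)*(q - 1)*(q + 2)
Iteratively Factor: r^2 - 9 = (r - 3)*(r + 3)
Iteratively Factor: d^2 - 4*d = (d - 4)*(d)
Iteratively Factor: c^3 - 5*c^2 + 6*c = (c)*(c^2 - 5*c + 6) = c*(c - 3)*(c - 2)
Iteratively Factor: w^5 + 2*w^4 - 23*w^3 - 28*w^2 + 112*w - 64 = (w + 4)*(w^4 - 2*w^3 - 15*w^2 + 32*w - 16) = (w - 4)*(w + 4)*(w^3 + 2*w^2 - 7*w + 4) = (w - 4)*(w + 4)^2*(w^2 - 2*w + 1) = (w - 4)*(w - 1)*(w + 4)^2*(w - 1)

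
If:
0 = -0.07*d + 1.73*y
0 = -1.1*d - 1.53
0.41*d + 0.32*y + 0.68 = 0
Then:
No Solution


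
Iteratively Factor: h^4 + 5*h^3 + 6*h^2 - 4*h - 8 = (h + 2)*(h^3 + 3*h^2 - 4) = (h - 1)*(h + 2)*(h^2 + 4*h + 4) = (h - 1)*(h + 2)^2*(h + 2)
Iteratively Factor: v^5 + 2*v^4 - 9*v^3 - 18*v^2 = (v + 2)*(v^4 - 9*v^2) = (v + 2)*(v + 3)*(v^3 - 3*v^2) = v*(v + 2)*(v + 3)*(v^2 - 3*v) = v^2*(v + 2)*(v + 3)*(v - 3)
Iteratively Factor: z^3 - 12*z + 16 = (z + 4)*(z^2 - 4*z + 4) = (z - 2)*(z + 4)*(z - 2)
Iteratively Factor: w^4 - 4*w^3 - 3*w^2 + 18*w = (w + 2)*(w^3 - 6*w^2 + 9*w) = w*(w + 2)*(w^2 - 6*w + 9) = w*(w - 3)*(w + 2)*(w - 3)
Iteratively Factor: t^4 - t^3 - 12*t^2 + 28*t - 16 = (t - 2)*(t^3 + t^2 - 10*t + 8) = (t - 2)^2*(t^2 + 3*t - 4) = (t - 2)^2*(t + 4)*(t - 1)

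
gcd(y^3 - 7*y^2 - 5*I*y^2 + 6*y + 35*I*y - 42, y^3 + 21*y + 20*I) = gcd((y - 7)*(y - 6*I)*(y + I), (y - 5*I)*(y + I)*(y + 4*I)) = y + I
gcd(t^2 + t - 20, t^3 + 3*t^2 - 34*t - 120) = t + 5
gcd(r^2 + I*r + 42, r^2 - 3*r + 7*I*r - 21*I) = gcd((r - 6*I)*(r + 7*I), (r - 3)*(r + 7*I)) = r + 7*I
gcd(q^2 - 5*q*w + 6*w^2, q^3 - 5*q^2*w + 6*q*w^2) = q^2 - 5*q*w + 6*w^2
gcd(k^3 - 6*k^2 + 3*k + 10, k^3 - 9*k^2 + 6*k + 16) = k^2 - k - 2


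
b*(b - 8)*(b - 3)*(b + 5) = b^4 - 6*b^3 - 31*b^2 + 120*b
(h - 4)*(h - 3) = h^2 - 7*h + 12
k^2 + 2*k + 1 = (k + 1)^2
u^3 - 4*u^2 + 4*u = u*(u - 2)^2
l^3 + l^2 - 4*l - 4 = (l - 2)*(l + 1)*(l + 2)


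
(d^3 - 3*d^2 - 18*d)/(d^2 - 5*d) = (d^2 - 3*d - 18)/(d - 5)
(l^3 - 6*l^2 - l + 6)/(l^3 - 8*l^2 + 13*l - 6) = (l + 1)/(l - 1)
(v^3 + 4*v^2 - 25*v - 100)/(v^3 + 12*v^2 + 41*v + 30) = (v^2 - v - 20)/(v^2 + 7*v + 6)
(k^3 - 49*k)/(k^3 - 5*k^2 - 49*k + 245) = k/(k - 5)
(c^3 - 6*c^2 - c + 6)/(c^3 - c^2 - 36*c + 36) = (c + 1)/(c + 6)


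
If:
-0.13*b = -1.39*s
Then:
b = 10.6923076923077*s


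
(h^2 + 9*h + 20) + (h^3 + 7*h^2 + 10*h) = h^3 + 8*h^2 + 19*h + 20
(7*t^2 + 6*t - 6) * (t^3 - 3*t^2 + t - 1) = 7*t^5 - 15*t^4 - 17*t^3 + 17*t^2 - 12*t + 6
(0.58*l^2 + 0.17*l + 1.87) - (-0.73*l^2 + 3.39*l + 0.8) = 1.31*l^2 - 3.22*l + 1.07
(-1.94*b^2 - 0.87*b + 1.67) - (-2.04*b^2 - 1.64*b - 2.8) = 0.1*b^2 + 0.77*b + 4.47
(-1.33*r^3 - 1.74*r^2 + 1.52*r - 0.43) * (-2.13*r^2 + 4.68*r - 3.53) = 2.8329*r^5 - 2.5182*r^4 - 6.6859*r^3 + 14.1717*r^2 - 7.378*r + 1.5179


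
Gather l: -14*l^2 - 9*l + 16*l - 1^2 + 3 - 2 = -14*l^2 + 7*l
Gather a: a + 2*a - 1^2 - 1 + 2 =3*a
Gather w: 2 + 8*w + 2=8*w + 4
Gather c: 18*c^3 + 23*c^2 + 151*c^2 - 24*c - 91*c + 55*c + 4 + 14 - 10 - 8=18*c^3 + 174*c^2 - 60*c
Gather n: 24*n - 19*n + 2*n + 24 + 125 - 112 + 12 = 7*n + 49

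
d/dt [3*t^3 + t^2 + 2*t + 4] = 9*t^2 + 2*t + 2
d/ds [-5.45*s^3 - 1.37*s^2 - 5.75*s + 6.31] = -16.35*s^2 - 2.74*s - 5.75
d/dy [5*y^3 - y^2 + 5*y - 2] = 15*y^2 - 2*y + 5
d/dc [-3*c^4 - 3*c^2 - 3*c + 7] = -12*c^3 - 6*c - 3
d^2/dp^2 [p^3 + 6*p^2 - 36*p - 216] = 6*p + 12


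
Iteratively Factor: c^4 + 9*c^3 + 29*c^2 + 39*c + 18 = (c + 1)*(c^3 + 8*c^2 + 21*c + 18) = (c + 1)*(c + 2)*(c^2 + 6*c + 9) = (c + 1)*(c + 2)*(c + 3)*(c + 3)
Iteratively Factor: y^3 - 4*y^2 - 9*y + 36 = (y - 4)*(y^2 - 9) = (y - 4)*(y - 3)*(y + 3)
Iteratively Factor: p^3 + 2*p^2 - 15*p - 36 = (p + 3)*(p^2 - p - 12) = (p + 3)^2*(p - 4)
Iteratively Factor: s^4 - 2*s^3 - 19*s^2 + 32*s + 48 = (s - 3)*(s^3 + s^2 - 16*s - 16) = (s - 3)*(s + 1)*(s^2 - 16) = (s - 4)*(s - 3)*(s + 1)*(s + 4)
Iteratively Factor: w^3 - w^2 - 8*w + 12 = (w - 2)*(w^2 + w - 6) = (w - 2)*(w + 3)*(w - 2)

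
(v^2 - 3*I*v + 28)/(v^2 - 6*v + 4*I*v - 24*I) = (v - 7*I)/(v - 6)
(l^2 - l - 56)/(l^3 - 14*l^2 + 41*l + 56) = (l + 7)/(l^2 - 6*l - 7)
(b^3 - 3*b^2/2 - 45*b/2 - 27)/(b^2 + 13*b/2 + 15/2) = (b^2 - 3*b - 18)/(b + 5)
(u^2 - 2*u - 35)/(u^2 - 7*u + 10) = (u^2 - 2*u - 35)/(u^2 - 7*u + 10)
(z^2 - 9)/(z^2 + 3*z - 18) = (z + 3)/(z + 6)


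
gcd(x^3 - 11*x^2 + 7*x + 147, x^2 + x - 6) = x + 3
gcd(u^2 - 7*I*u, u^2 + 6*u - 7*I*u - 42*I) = u - 7*I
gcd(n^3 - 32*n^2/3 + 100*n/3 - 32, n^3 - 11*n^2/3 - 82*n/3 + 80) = n^2 - 26*n/3 + 16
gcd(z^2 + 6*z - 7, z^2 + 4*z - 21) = z + 7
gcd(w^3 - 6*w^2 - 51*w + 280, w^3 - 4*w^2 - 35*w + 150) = w - 5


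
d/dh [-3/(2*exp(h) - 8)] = 3*exp(h)/(2*(exp(h) - 4)^2)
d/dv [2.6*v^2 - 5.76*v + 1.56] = 5.2*v - 5.76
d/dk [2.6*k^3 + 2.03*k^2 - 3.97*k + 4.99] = 7.8*k^2 + 4.06*k - 3.97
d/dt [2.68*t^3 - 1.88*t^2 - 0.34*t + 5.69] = 8.04*t^2 - 3.76*t - 0.34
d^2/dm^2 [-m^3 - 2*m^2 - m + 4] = -6*m - 4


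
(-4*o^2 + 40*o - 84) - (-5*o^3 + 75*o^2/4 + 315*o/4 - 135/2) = 5*o^3 - 91*o^2/4 - 155*o/4 - 33/2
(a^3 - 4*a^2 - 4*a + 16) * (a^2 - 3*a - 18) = a^5 - 7*a^4 - 10*a^3 + 100*a^2 + 24*a - 288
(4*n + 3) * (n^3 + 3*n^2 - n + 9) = 4*n^4 + 15*n^3 + 5*n^2 + 33*n + 27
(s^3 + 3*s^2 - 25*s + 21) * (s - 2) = s^4 + s^3 - 31*s^2 + 71*s - 42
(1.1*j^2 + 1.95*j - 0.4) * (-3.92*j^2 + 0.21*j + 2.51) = -4.312*j^4 - 7.413*j^3 + 4.7385*j^2 + 4.8105*j - 1.004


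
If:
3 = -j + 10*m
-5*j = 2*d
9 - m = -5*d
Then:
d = -145/84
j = 29/42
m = 31/84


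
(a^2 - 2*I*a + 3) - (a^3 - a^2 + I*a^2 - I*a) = -a^3 + 2*a^2 - I*a^2 - I*a + 3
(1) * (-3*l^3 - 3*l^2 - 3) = -3*l^3 - 3*l^2 - 3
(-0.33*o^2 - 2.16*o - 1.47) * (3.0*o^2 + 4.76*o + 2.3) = -0.99*o^4 - 8.0508*o^3 - 15.4506*o^2 - 11.9652*o - 3.381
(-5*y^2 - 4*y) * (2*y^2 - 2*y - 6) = -10*y^4 + 2*y^3 + 38*y^2 + 24*y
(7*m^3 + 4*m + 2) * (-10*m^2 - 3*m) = -70*m^5 - 21*m^4 - 40*m^3 - 32*m^2 - 6*m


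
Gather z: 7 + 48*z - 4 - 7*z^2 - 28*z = -7*z^2 + 20*z + 3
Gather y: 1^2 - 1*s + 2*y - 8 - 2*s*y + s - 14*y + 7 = y*(-2*s - 12)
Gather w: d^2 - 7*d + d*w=d^2 + d*w - 7*d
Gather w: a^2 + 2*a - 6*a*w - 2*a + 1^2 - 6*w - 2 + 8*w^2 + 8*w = a^2 + 8*w^2 + w*(2 - 6*a) - 1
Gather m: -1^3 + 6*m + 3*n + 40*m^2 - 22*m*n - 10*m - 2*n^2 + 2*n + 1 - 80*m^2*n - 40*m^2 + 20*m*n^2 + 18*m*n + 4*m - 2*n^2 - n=-80*m^2*n + m*(20*n^2 - 4*n) - 4*n^2 + 4*n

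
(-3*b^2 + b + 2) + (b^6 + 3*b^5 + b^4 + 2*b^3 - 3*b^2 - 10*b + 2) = b^6 + 3*b^5 + b^4 + 2*b^3 - 6*b^2 - 9*b + 4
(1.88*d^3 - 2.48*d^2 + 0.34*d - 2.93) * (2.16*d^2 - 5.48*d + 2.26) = 4.0608*d^5 - 15.6592*d^4 + 18.5736*d^3 - 13.7968*d^2 + 16.8248*d - 6.6218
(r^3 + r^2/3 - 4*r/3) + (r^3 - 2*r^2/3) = 2*r^3 - r^2/3 - 4*r/3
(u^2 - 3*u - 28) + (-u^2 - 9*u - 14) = -12*u - 42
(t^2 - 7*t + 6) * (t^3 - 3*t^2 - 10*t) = t^5 - 10*t^4 + 17*t^3 + 52*t^2 - 60*t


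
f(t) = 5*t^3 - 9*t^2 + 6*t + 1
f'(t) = 15*t^2 - 18*t + 6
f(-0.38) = -2.85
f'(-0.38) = 15.01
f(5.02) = 436.85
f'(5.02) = 293.65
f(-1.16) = -25.87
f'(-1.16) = 47.06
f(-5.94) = -1400.12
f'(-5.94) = 642.17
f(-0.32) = -2.01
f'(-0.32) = 13.30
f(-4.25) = -570.89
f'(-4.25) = 353.44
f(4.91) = 405.34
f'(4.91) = 279.24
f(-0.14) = -0.03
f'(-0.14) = 8.81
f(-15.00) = -18989.00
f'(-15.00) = 3651.00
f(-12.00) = -10007.00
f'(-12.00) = 2382.00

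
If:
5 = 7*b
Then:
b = 5/7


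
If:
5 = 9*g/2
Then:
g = 10/9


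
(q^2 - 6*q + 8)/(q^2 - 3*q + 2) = (q - 4)/(q - 1)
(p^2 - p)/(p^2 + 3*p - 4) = p/(p + 4)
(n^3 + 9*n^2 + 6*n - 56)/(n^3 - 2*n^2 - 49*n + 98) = (n + 4)/(n - 7)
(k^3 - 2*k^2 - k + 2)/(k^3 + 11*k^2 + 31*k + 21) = (k^2 - 3*k + 2)/(k^2 + 10*k + 21)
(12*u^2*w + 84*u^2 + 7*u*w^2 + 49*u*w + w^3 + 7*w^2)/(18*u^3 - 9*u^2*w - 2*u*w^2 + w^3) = (4*u*w + 28*u + w^2 + 7*w)/(6*u^2 - 5*u*w + w^2)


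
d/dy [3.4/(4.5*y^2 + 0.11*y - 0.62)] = (-30.6*y - 0.374)/(4.5*y^2 + 0.11*y - 0.62)^2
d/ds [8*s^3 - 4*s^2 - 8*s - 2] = 24*s^2 - 8*s - 8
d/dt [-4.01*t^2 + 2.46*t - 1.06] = 2.46 - 8.02*t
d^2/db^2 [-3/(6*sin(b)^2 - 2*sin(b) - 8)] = 3*(36*sin(b)^3 - 45*sin(b)^2 + 40*sin(b) - 26)/(2*(sin(b) + 1)^2*(3*sin(b) - 4)^3)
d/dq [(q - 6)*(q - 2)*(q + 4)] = 3*q^2 - 8*q - 20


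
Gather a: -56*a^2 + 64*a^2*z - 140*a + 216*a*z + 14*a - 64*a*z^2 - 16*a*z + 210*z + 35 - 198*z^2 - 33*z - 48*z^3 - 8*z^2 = a^2*(64*z - 56) + a*(-64*z^2 + 200*z - 126) - 48*z^3 - 206*z^2 + 177*z + 35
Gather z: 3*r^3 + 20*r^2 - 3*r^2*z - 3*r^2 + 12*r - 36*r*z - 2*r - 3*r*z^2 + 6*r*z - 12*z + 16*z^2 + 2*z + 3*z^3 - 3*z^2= 3*r^3 + 17*r^2 + 10*r + 3*z^3 + z^2*(13 - 3*r) + z*(-3*r^2 - 30*r - 10)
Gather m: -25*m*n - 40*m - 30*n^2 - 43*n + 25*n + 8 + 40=m*(-25*n - 40) - 30*n^2 - 18*n + 48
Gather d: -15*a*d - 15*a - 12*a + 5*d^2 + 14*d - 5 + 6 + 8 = -27*a + 5*d^2 + d*(14 - 15*a) + 9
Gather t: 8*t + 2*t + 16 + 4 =10*t + 20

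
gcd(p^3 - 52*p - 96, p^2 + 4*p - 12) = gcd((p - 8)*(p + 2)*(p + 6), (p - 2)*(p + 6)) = p + 6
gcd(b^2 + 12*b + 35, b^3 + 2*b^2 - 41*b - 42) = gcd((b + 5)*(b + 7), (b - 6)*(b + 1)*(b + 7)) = b + 7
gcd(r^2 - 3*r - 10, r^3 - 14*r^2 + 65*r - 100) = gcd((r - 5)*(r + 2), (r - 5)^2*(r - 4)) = r - 5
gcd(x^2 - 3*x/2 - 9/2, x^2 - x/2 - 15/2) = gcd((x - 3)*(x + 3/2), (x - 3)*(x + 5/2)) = x - 3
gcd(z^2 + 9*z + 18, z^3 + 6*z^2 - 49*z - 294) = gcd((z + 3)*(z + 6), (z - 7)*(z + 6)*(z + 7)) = z + 6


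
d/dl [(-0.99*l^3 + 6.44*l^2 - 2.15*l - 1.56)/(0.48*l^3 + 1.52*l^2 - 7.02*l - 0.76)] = (2.22044604925031e-16*l^5 - 4.596*l^4 + 15.9636*l^3 - 37.4372*l^2 - 5.0464*l - 9.3172)/(0.2304*l^6 + 1.4592*l^5 - 4.4288*l^4 - 22.0704*l^3 + 46.97*l^2 + 10.6704*l + 0.5776)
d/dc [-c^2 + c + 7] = 1 - 2*c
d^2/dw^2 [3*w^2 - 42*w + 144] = 6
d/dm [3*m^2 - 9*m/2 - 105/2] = 6*m - 9/2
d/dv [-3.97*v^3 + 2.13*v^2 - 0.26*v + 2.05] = -11.91*v^2 + 4.26*v - 0.26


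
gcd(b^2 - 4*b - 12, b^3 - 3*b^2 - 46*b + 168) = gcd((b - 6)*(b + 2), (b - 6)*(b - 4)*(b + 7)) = b - 6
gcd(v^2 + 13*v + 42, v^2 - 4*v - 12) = 1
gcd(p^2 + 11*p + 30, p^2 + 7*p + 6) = p + 6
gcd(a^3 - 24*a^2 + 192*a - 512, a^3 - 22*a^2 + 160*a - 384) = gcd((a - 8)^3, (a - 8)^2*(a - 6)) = a^2 - 16*a + 64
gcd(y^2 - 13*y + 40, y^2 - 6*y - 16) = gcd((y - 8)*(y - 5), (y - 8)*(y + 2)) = y - 8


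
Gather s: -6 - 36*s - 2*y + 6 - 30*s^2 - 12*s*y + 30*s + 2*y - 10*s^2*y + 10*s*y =s^2*(-10*y - 30) + s*(-2*y - 6)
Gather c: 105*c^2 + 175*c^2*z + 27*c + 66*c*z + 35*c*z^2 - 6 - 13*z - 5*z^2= c^2*(175*z + 105) + c*(35*z^2 + 66*z + 27) - 5*z^2 - 13*z - 6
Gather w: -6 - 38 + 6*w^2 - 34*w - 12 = 6*w^2 - 34*w - 56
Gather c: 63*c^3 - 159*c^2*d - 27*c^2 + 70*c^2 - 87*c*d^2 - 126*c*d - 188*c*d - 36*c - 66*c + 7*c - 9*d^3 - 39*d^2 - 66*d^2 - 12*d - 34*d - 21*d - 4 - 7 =63*c^3 + c^2*(43 - 159*d) + c*(-87*d^2 - 314*d - 95) - 9*d^3 - 105*d^2 - 67*d - 11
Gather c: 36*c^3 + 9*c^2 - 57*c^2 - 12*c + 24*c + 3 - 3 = 36*c^3 - 48*c^2 + 12*c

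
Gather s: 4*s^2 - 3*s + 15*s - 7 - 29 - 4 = 4*s^2 + 12*s - 40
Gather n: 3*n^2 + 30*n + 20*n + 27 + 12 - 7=3*n^2 + 50*n + 32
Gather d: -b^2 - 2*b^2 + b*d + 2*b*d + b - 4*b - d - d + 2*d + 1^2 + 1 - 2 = -3*b^2 + 3*b*d - 3*b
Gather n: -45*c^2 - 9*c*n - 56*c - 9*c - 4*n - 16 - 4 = -45*c^2 - 65*c + n*(-9*c - 4) - 20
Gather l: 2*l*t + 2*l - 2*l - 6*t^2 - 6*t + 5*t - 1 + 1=2*l*t - 6*t^2 - t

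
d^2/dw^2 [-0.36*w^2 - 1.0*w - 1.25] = -0.720000000000000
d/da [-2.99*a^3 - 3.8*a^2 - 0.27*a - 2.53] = -8.97*a^2 - 7.6*a - 0.27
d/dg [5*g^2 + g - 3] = 10*g + 1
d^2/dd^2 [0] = 0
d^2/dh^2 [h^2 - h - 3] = 2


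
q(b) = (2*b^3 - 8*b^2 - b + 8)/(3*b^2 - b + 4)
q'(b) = (1 - 6*b)*(2*b^3 - 8*b^2 - b + 8)/(3*b^2 - b + 4)^2 + (6*b^2 - 16*b - 1)/(3*b^2 - b + 4) = (6*b^4 - 4*b^3 + 35*b^2 - 112*b + 4)/(9*b^4 - 6*b^3 + 25*b^2 - 8*b + 16)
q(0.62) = 1.05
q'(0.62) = -2.53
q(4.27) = 0.25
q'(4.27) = 0.62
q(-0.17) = 1.86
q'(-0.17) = 1.33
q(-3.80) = -4.18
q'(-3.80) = 0.92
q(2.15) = -0.72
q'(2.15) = 0.05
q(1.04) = 0.09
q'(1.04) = -1.87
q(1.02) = 0.13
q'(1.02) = -1.92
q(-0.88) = 0.18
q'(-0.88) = 2.62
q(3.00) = -0.46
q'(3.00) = 0.46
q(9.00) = 3.40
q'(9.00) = 0.68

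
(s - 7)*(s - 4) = s^2 - 11*s + 28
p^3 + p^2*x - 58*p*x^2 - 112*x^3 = (p - 8*x)*(p + 2*x)*(p + 7*x)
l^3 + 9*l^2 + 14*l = l*(l + 2)*(l + 7)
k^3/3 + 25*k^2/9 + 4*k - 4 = (k/3 + 1)*(k - 2/3)*(k + 6)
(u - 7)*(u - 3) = u^2 - 10*u + 21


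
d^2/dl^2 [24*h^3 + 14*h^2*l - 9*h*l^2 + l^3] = -18*h + 6*l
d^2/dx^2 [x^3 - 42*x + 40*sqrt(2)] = 6*x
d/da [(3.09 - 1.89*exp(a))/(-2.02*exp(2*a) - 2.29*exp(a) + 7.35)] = (-3.8178*exp(2*a) + 12.4836*exp(a) - 6.8154)*exp(a)/(4.0804*exp(4*a) + 9.2516*exp(3*a) - 24.4499*exp(2*a) - 33.663*exp(a) + 54.0225)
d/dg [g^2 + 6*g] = 2*g + 6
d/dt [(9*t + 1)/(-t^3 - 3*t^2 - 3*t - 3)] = 6*(3*t^3 + 5*t^2 + t - 4)/(t^6 + 6*t^5 + 15*t^4 + 24*t^3 + 27*t^2 + 18*t + 9)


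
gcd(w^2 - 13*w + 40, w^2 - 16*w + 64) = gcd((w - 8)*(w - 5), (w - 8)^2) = w - 8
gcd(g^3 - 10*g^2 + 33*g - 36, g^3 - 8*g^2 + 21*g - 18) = g^2 - 6*g + 9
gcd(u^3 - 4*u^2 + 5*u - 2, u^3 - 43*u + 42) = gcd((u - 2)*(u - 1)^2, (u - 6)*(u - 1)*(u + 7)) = u - 1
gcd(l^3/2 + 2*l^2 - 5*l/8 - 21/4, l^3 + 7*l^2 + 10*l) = l + 2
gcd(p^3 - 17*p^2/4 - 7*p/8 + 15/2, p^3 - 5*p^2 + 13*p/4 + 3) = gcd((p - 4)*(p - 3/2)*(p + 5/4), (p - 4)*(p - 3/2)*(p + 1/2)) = p^2 - 11*p/2 + 6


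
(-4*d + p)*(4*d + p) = -16*d^2 + p^2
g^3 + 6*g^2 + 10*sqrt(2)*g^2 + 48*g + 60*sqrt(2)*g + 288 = (g + 6)*(g + 4*sqrt(2))*(g + 6*sqrt(2))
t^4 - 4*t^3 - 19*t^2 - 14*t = t*(t - 7)*(t + 1)*(t + 2)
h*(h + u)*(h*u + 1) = h^3*u + h^2*u^2 + h^2 + h*u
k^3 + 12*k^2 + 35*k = k*(k + 5)*(k + 7)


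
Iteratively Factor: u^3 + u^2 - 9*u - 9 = (u - 3)*(u^2 + 4*u + 3) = (u - 3)*(u + 1)*(u + 3)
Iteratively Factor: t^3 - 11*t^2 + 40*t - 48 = (t - 4)*(t^2 - 7*t + 12) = (t - 4)*(t - 3)*(t - 4)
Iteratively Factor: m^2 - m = (m)*(m - 1)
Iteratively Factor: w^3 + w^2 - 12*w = (w)*(w^2 + w - 12) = w*(w - 3)*(w + 4)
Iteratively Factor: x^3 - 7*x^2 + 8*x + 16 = (x + 1)*(x^2 - 8*x + 16) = (x - 4)*(x + 1)*(x - 4)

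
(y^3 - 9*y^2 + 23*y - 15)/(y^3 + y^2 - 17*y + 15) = (y - 5)/(y + 5)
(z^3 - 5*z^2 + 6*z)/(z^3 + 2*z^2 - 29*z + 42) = z/(z + 7)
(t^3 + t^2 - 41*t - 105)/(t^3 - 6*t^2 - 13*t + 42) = (t + 5)/(t - 2)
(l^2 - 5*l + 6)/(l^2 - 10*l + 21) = (l - 2)/(l - 7)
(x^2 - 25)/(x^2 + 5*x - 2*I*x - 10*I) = (x - 5)/(x - 2*I)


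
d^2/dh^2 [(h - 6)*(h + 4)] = 2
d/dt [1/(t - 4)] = -1/(t - 4)^2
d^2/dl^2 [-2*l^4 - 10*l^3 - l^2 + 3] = -24*l^2 - 60*l - 2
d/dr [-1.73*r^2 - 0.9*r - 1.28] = -3.46*r - 0.9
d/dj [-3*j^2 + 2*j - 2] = 2 - 6*j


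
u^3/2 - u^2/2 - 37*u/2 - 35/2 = (u/2 + 1/2)*(u - 7)*(u + 5)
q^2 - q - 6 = (q - 3)*(q + 2)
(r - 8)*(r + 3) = r^2 - 5*r - 24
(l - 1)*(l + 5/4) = l^2 + l/4 - 5/4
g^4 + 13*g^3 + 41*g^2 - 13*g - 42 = (g - 1)*(g + 1)*(g + 6)*(g + 7)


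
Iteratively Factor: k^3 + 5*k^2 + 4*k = (k + 4)*(k^2 + k) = (k + 1)*(k + 4)*(k)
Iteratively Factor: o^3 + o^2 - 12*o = (o + 4)*(o^2 - 3*o) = (o - 3)*(o + 4)*(o)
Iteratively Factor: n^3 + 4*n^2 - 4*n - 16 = (n + 2)*(n^2 + 2*n - 8) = (n - 2)*(n + 2)*(n + 4)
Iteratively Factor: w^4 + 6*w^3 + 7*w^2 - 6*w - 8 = (w + 4)*(w^3 + 2*w^2 - w - 2) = (w + 1)*(w + 4)*(w^2 + w - 2) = (w + 1)*(w + 2)*(w + 4)*(w - 1)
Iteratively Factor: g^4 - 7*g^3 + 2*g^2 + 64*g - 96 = (g - 4)*(g^3 - 3*g^2 - 10*g + 24) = (g - 4)^2*(g^2 + g - 6) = (g - 4)^2*(g + 3)*(g - 2)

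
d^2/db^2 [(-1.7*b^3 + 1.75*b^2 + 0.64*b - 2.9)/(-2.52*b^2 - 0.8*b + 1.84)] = (1.4210854715202e-14*b^5 + 16.868608*b^3 + 46.79616*b^2 + 51.806208*b + 16.87168)/(16.003008*b^6 + 15.24096*b^5 - 30.215808*b^4 - 21.74464*b^3 + 22.062336*b^2 + 8.12544*b - 6.229504)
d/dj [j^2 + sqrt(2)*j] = 2*j + sqrt(2)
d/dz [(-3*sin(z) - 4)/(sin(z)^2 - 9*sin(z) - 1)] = (8*sin(z) - 3*cos(z)^2 - 30)*cos(z)/(9*sin(z) + cos(z)^2)^2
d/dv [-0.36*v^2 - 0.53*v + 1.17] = -0.72*v - 0.53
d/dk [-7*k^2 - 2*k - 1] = -14*k - 2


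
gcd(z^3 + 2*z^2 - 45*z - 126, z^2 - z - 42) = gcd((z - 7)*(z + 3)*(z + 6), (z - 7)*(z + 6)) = z^2 - z - 42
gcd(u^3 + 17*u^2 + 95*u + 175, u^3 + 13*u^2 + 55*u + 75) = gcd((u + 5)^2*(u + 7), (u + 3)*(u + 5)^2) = u^2 + 10*u + 25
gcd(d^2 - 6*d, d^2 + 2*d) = d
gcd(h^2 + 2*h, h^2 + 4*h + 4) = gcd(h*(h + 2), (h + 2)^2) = h + 2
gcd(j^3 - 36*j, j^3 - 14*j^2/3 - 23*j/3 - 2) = j - 6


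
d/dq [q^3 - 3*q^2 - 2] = 3*q*(q - 2)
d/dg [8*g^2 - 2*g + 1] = 16*g - 2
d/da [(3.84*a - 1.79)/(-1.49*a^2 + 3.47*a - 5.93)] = (5.7216*a^2 - 5.3342*a - 16.5599)/(2.2201*a^4 - 10.3406*a^3 + 29.7123*a^2 - 41.1542*a + 35.1649)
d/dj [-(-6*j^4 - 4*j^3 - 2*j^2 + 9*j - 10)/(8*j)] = 9*j^2/4 + j + 1/4 - 5/(4*j^2)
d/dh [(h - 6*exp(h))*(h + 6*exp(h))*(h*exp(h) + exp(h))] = (h^3 + 4*h^2 - 108*h*exp(2*h) + 2*h - 144*exp(2*h))*exp(h)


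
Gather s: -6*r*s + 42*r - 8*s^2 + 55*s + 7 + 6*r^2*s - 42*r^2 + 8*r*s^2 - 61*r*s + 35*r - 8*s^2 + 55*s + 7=-42*r^2 + 77*r + s^2*(8*r - 16) + s*(6*r^2 - 67*r + 110) + 14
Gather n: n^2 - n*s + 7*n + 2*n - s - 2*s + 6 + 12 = n^2 + n*(9 - s) - 3*s + 18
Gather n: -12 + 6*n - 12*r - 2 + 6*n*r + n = n*(6*r + 7) - 12*r - 14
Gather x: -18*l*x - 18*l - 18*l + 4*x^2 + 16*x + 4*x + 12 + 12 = -36*l + 4*x^2 + x*(20 - 18*l) + 24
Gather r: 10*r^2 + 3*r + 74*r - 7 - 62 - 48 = 10*r^2 + 77*r - 117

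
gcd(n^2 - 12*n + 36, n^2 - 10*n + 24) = n - 6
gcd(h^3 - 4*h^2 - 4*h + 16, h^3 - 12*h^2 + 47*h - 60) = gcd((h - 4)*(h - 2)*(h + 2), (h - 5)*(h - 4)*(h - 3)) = h - 4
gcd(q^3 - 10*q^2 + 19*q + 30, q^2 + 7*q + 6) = q + 1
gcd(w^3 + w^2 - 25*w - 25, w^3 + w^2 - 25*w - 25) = w^3 + w^2 - 25*w - 25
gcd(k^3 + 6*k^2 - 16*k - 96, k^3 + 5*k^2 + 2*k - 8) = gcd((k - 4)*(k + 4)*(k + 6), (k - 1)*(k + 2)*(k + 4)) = k + 4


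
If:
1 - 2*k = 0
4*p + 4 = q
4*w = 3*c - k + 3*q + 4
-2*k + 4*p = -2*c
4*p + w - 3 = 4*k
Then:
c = 5/22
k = 1/2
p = 3/22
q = 50/11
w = 49/11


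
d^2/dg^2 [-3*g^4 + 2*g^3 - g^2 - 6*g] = -36*g^2 + 12*g - 2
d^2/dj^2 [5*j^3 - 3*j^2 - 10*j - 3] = 30*j - 6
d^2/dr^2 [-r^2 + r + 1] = -2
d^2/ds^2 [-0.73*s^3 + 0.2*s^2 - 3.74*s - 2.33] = 0.4 - 4.38*s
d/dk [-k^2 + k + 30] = 1 - 2*k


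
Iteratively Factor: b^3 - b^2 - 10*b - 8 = (b - 4)*(b^2 + 3*b + 2) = (b - 4)*(b + 2)*(b + 1)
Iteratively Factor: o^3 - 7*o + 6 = (o + 3)*(o^2 - 3*o + 2) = (o - 1)*(o + 3)*(o - 2)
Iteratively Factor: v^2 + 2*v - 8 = (v - 2)*(v + 4)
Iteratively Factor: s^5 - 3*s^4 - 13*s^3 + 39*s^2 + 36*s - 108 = (s + 2)*(s^4 - 5*s^3 - 3*s^2 + 45*s - 54) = (s - 3)*(s + 2)*(s^3 - 2*s^2 - 9*s + 18) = (s - 3)*(s - 2)*(s + 2)*(s^2 - 9) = (s - 3)*(s - 2)*(s + 2)*(s + 3)*(s - 3)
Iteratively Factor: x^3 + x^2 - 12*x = (x)*(x^2 + x - 12) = x*(x + 4)*(x - 3)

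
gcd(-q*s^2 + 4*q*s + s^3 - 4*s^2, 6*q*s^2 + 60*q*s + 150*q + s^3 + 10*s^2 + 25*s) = 1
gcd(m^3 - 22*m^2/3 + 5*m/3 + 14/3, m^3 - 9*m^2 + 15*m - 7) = m^2 - 8*m + 7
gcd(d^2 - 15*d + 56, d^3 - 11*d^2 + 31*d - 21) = d - 7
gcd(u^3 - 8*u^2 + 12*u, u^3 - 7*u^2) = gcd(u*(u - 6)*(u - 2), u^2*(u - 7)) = u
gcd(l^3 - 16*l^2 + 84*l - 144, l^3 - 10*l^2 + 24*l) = l^2 - 10*l + 24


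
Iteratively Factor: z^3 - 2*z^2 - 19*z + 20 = (z + 4)*(z^2 - 6*z + 5) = (z - 1)*(z + 4)*(z - 5)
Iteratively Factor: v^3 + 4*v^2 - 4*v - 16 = (v + 4)*(v^2 - 4) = (v + 2)*(v + 4)*(v - 2)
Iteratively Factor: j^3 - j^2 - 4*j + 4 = (j + 2)*(j^2 - 3*j + 2) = (j - 2)*(j + 2)*(j - 1)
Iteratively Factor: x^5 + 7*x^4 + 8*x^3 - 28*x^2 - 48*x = (x - 2)*(x^4 + 9*x^3 + 26*x^2 + 24*x) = (x - 2)*(x + 4)*(x^3 + 5*x^2 + 6*x) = x*(x - 2)*(x + 4)*(x^2 + 5*x + 6) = x*(x - 2)*(x + 3)*(x + 4)*(x + 2)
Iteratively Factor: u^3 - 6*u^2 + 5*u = (u - 1)*(u^2 - 5*u) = u*(u - 1)*(u - 5)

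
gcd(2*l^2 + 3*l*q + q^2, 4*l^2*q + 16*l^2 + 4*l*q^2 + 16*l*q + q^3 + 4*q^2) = 2*l + q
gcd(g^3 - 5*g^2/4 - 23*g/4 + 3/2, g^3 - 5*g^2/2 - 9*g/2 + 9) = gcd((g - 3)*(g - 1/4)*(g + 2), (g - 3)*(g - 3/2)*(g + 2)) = g^2 - g - 6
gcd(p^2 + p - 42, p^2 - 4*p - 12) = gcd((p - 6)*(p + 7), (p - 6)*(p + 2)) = p - 6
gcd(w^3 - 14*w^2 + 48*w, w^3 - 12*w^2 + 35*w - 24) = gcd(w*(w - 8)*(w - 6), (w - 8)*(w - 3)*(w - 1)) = w - 8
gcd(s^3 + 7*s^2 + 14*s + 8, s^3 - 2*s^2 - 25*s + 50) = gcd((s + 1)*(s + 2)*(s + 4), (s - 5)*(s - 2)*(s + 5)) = 1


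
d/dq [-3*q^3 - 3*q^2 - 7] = 3*q*(-3*q - 2)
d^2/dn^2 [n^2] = 2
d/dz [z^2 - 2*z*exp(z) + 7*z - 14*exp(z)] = -2*z*exp(z) + 2*z - 16*exp(z) + 7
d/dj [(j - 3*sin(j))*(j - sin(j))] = -4*j*cos(j) + 2*j - 4*sin(j) + 3*sin(2*j)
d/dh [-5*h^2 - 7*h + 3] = -10*h - 7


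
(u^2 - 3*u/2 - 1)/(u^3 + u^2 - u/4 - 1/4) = 2*(u - 2)/(2*u^2 + u - 1)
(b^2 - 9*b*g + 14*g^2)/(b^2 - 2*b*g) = (b - 7*g)/b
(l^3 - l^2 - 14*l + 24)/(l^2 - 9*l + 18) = (l^2 + 2*l - 8)/(l - 6)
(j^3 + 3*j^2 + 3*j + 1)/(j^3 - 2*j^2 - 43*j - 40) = (j^2 + 2*j + 1)/(j^2 - 3*j - 40)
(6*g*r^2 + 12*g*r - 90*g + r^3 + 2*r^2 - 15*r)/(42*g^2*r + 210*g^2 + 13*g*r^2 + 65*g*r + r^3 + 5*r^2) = (r - 3)/(7*g + r)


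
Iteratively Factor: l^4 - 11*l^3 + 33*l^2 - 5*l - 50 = (l - 5)*(l^3 - 6*l^2 + 3*l + 10) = (l - 5)*(l - 2)*(l^2 - 4*l - 5) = (l - 5)^2*(l - 2)*(l + 1)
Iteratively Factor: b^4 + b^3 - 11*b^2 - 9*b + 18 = (b + 2)*(b^3 - b^2 - 9*b + 9) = (b + 2)*(b + 3)*(b^2 - 4*b + 3) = (b - 1)*(b + 2)*(b + 3)*(b - 3)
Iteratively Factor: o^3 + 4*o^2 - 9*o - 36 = (o + 3)*(o^2 + o - 12) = (o + 3)*(o + 4)*(o - 3)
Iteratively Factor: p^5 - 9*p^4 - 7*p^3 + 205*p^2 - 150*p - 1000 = (p - 5)*(p^4 - 4*p^3 - 27*p^2 + 70*p + 200) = (p - 5)*(p + 4)*(p^3 - 8*p^2 + 5*p + 50) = (p - 5)*(p + 2)*(p + 4)*(p^2 - 10*p + 25) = (p - 5)^2*(p + 2)*(p + 4)*(p - 5)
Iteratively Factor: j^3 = (j)*(j^2) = j^2*(j)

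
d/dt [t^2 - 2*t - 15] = 2*t - 2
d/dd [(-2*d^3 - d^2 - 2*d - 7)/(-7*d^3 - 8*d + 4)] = (-7*d^4 + 4*d^3 - 163*d^2 - 8*d - 64)/(49*d^6 + 112*d^4 - 56*d^3 + 64*d^2 - 64*d + 16)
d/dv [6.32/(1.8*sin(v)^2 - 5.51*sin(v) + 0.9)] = (34.8232 - 22.752*sin(v))*cos(v)/(1.8*sin(v)^2 - 5.51*sin(v) + 0.9)^2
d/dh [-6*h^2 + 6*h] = 6 - 12*h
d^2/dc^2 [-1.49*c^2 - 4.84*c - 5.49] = -2.98000000000000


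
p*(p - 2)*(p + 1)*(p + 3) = p^4 + 2*p^3 - 5*p^2 - 6*p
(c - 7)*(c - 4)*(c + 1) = c^3 - 10*c^2 + 17*c + 28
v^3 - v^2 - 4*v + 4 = (v - 2)*(v - 1)*(v + 2)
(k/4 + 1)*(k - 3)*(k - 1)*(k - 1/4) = k^4/4 - k^3/16 - 13*k^2/4 + 61*k/16 - 3/4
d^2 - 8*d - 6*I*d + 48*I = (d - 8)*(d - 6*I)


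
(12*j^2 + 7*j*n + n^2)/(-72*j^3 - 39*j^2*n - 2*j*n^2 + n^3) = (-4*j - n)/(24*j^2 + 5*j*n - n^2)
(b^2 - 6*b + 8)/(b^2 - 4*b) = (b - 2)/b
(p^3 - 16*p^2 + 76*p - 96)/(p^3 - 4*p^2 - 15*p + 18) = (p^2 - 10*p + 16)/(p^2 + 2*p - 3)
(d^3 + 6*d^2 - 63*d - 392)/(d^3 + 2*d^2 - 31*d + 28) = (d^2 - d - 56)/(d^2 - 5*d + 4)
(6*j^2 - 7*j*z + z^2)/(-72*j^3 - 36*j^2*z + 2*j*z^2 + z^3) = (-j + z)/(12*j^2 + 8*j*z + z^2)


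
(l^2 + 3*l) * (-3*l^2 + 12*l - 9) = -3*l^4 + 3*l^3 + 27*l^2 - 27*l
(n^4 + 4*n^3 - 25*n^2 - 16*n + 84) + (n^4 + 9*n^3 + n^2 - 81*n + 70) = 2*n^4 + 13*n^3 - 24*n^2 - 97*n + 154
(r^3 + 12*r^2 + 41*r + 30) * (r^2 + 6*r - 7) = r^5 + 18*r^4 + 106*r^3 + 192*r^2 - 107*r - 210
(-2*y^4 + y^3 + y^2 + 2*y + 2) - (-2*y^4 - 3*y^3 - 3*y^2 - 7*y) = 4*y^3 + 4*y^2 + 9*y + 2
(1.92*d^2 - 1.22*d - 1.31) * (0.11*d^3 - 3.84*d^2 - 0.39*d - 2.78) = 0.2112*d^5 - 7.507*d^4 + 3.7919*d^3 + 0.168600000000001*d^2 + 3.9025*d + 3.6418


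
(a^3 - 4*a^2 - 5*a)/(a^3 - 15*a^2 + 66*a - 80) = a*(a + 1)/(a^2 - 10*a + 16)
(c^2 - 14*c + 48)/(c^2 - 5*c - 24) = (c - 6)/(c + 3)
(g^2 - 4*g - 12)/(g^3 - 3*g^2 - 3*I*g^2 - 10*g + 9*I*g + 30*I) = (g - 6)/(g^2 - g*(5 + 3*I) + 15*I)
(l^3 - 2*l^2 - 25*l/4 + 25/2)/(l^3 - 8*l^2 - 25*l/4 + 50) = (l - 2)/(l - 8)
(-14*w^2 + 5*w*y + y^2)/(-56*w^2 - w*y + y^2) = (-2*w + y)/(-8*w + y)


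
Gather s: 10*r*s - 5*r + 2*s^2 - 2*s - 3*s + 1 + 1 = -5*r + 2*s^2 + s*(10*r - 5) + 2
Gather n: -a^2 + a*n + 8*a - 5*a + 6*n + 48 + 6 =-a^2 + 3*a + n*(a + 6) + 54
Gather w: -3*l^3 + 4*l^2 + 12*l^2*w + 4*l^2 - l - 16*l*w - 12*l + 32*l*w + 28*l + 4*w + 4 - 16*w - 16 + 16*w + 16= -3*l^3 + 8*l^2 + 15*l + w*(12*l^2 + 16*l + 4) + 4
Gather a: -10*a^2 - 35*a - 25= -10*a^2 - 35*a - 25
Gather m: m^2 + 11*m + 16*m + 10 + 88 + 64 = m^2 + 27*m + 162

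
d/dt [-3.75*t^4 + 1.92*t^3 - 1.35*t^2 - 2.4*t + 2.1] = -15.0*t^3 + 5.76*t^2 - 2.7*t - 2.4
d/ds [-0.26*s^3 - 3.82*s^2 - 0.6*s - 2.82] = -0.78*s^2 - 7.64*s - 0.6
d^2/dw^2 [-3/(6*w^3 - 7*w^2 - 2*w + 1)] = 6*((18*w - 7)*(6*w^3 - 7*w^2 - 2*w + 1) - 4*(-9*w^2 + 7*w + 1)^2)/(6*w^3 - 7*w^2 - 2*w + 1)^3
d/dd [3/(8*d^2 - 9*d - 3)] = 3*(9 - 16*d)/(-8*d^2 + 9*d + 3)^2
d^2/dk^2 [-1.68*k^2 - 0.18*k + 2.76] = -3.36000000000000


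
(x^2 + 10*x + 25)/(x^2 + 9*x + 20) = (x + 5)/(x + 4)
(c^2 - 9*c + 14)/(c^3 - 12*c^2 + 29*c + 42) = (c - 2)/(c^2 - 5*c - 6)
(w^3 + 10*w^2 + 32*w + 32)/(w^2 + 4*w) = w + 6 + 8/w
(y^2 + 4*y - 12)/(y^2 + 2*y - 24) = (y - 2)/(y - 4)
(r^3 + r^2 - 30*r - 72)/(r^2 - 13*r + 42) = (r^2 + 7*r + 12)/(r - 7)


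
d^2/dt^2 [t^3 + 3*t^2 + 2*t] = 6*t + 6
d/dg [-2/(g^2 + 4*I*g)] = 4*(g + 2*I)/(g^2*(g + 4*I)^2)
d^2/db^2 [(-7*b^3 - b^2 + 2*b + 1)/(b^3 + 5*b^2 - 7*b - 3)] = 2*(34*b^6 - 141*b^5 - 111*b^4 - 400*b^3 - 396*b^2 - 195*b + 13)/(b^9 + 15*b^8 + 54*b^7 - 94*b^6 - 468*b^5 + 636*b^4 + 314*b^3 - 306*b^2 - 189*b - 27)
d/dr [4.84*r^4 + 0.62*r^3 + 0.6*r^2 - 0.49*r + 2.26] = 19.36*r^3 + 1.86*r^2 + 1.2*r - 0.49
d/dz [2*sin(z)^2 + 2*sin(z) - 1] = 2*sin(2*z) + 2*cos(z)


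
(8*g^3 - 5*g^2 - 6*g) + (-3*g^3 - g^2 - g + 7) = 5*g^3 - 6*g^2 - 7*g + 7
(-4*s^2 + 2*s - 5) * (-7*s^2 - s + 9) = 28*s^4 - 10*s^3 - 3*s^2 + 23*s - 45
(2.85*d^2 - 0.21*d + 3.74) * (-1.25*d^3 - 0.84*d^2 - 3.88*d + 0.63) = -3.5625*d^5 - 2.1315*d^4 - 15.5566*d^3 - 0.5313*d^2 - 14.6435*d + 2.3562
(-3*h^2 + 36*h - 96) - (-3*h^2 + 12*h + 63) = 24*h - 159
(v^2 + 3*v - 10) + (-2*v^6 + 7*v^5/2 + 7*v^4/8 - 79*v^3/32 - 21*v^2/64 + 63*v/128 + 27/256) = -2*v^6 + 7*v^5/2 + 7*v^4/8 - 79*v^3/32 + 43*v^2/64 + 447*v/128 - 2533/256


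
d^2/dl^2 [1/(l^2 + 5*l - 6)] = 2*(-l^2 - 5*l + (2*l + 5)^2 + 6)/(l^2 + 5*l - 6)^3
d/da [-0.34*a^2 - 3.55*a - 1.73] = -0.68*a - 3.55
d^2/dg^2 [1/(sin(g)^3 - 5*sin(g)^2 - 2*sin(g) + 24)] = (-9*sin(g)^6 + 55*sin(g)^5 - 84*sin(g)^4 + 106*sin(g)^3 - 346*sin(g)^2 - 132*sin(g) + 248)/(sin(g)^3 - 5*sin(g)^2 - 2*sin(g) + 24)^3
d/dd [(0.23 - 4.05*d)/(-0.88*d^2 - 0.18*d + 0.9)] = (-3.564*d^2 + 0.4048*d - 3.6036)/(0.7744*d^4 + 0.3168*d^3 - 1.5516*d^2 - 0.324*d + 0.81)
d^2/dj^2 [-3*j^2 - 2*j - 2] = -6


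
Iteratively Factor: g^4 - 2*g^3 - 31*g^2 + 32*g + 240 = (g + 3)*(g^3 - 5*g^2 - 16*g + 80) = (g - 4)*(g + 3)*(g^2 - g - 20) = (g - 5)*(g - 4)*(g + 3)*(g + 4)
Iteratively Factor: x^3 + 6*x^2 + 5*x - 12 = (x + 4)*(x^2 + 2*x - 3) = (x - 1)*(x + 4)*(x + 3)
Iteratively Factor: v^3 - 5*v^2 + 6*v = (v - 2)*(v^2 - 3*v) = (v - 3)*(v - 2)*(v)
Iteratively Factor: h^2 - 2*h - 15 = (h + 3)*(h - 5)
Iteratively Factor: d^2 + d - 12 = (d - 3)*(d + 4)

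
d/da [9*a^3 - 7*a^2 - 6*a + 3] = 27*a^2 - 14*a - 6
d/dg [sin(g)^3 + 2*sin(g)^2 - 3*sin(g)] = 4*sin(g)*cos(g) - 3*cos(g)^3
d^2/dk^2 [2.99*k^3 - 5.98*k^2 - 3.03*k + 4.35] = 17.94*k - 11.96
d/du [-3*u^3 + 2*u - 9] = 2 - 9*u^2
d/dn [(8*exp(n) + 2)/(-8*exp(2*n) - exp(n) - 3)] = 2*((4*exp(n) + 1)*(16*exp(n) + 1) - 32*exp(2*n) - 4*exp(n) - 12)*exp(n)/(8*exp(2*n) + exp(n) + 3)^2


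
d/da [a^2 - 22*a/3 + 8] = 2*a - 22/3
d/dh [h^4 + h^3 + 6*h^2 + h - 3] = 4*h^3 + 3*h^2 + 12*h + 1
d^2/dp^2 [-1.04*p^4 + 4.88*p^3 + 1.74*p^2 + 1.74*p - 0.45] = -12.48*p^2 + 29.28*p + 3.48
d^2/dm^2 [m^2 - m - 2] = 2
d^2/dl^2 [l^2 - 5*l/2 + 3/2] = 2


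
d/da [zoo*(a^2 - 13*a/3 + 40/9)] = zoo*(a + 1)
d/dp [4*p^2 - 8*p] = 8*p - 8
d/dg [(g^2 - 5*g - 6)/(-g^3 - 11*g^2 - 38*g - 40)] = (g^4 - 10*g^3 - 111*g^2 - 212*g - 28)/(g^6 + 22*g^5 + 197*g^4 + 916*g^3 + 2324*g^2 + 3040*g + 1600)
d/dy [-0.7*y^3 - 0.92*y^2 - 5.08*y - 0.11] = -2.1*y^2 - 1.84*y - 5.08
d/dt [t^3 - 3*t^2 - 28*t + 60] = 3*t^2 - 6*t - 28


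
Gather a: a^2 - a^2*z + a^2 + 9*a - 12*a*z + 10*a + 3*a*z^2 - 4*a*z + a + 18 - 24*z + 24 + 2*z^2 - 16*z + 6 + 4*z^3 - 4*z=a^2*(2 - z) + a*(3*z^2 - 16*z + 20) + 4*z^3 + 2*z^2 - 44*z + 48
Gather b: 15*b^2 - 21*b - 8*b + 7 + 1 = 15*b^2 - 29*b + 8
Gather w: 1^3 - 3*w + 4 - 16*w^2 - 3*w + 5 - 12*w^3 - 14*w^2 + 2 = -12*w^3 - 30*w^2 - 6*w + 12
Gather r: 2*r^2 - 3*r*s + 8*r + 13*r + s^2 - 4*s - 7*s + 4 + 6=2*r^2 + r*(21 - 3*s) + s^2 - 11*s + 10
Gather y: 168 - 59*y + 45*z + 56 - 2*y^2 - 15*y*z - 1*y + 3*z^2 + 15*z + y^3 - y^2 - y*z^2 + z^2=y^3 - 3*y^2 + y*(-z^2 - 15*z - 60) + 4*z^2 + 60*z + 224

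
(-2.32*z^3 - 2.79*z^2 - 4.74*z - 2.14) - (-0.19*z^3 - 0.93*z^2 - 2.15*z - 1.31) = -2.13*z^3 - 1.86*z^2 - 2.59*z - 0.83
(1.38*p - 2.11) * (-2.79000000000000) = 5.8869 - 3.8502*p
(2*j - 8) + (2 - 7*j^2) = -7*j^2 + 2*j - 6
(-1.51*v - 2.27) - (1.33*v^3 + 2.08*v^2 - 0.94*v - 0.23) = -1.33*v^3 - 2.08*v^2 - 0.57*v - 2.04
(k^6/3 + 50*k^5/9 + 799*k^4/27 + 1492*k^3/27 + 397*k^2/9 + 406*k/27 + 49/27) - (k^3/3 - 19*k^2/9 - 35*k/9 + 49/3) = k^6/3 + 50*k^5/9 + 799*k^4/27 + 1483*k^3/27 + 416*k^2/9 + 511*k/27 - 392/27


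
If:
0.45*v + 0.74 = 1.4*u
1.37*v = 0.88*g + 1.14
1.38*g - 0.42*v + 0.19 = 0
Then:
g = 0.14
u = 0.83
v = 0.92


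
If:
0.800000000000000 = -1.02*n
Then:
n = -0.78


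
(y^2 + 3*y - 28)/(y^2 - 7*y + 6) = (y^2 + 3*y - 28)/(y^2 - 7*y + 6)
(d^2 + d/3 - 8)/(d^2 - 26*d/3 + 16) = (d + 3)/(d - 6)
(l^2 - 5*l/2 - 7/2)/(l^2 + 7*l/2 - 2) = (2*l^2 - 5*l - 7)/(2*l^2 + 7*l - 4)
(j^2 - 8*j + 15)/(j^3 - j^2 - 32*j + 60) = (j - 3)/(j^2 + 4*j - 12)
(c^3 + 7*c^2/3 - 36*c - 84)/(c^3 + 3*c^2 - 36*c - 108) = (c + 7/3)/(c + 3)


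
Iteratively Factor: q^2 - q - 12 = (q + 3)*(q - 4)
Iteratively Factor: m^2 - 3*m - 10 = (m - 5)*(m + 2)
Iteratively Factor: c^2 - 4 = (c + 2)*(c - 2)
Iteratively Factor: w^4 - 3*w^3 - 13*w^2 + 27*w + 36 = (w - 3)*(w^3 - 13*w - 12) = (w - 3)*(w + 1)*(w^2 - w - 12) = (w - 3)*(w + 1)*(w + 3)*(w - 4)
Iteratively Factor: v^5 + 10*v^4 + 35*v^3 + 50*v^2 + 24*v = (v + 4)*(v^4 + 6*v^3 + 11*v^2 + 6*v) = (v + 1)*(v + 4)*(v^3 + 5*v^2 + 6*v) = v*(v + 1)*(v + 4)*(v^2 + 5*v + 6) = v*(v + 1)*(v + 3)*(v + 4)*(v + 2)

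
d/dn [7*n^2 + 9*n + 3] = 14*n + 9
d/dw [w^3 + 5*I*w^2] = w*(3*w + 10*I)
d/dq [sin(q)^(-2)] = -2*cos(q)/sin(q)^3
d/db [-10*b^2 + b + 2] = 1 - 20*b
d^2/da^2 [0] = 0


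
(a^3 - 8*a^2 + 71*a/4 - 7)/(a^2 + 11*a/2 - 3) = (a^2 - 15*a/2 + 14)/(a + 6)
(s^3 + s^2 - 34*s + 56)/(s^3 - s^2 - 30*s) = (-s^3 - s^2 + 34*s - 56)/(s*(-s^2 + s + 30))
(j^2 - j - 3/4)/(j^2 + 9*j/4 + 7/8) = 2*(2*j - 3)/(4*j + 7)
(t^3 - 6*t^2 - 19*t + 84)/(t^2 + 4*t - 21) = (t^2 - 3*t - 28)/(t + 7)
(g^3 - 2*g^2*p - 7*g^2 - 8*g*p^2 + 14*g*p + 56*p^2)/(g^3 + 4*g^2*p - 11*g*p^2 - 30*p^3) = (-g^2 + 4*g*p + 7*g - 28*p)/(-g^2 - 2*g*p + 15*p^2)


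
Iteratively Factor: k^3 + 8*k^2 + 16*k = (k + 4)*(k^2 + 4*k) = k*(k + 4)*(k + 4)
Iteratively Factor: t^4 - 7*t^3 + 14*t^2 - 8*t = (t - 2)*(t^3 - 5*t^2 + 4*t) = (t - 4)*(t - 2)*(t^2 - t) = t*(t - 4)*(t - 2)*(t - 1)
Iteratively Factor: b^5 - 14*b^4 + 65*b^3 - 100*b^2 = (b - 5)*(b^4 - 9*b^3 + 20*b^2) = b*(b - 5)*(b^3 - 9*b^2 + 20*b) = b*(b - 5)*(b - 4)*(b^2 - 5*b) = b*(b - 5)^2*(b - 4)*(b)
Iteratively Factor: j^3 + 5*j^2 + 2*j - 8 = (j + 4)*(j^2 + j - 2) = (j - 1)*(j + 4)*(j + 2)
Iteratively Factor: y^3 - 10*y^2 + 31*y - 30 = (y - 5)*(y^2 - 5*y + 6) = (y - 5)*(y - 3)*(y - 2)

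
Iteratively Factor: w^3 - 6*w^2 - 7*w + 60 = (w + 3)*(w^2 - 9*w + 20) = (w - 4)*(w + 3)*(w - 5)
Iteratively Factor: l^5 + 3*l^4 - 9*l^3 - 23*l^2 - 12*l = (l + 1)*(l^4 + 2*l^3 - 11*l^2 - 12*l) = (l + 1)^2*(l^3 + l^2 - 12*l) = l*(l + 1)^2*(l^2 + l - 12) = l*(l + 1)^2*(l + 4)*(l - 3)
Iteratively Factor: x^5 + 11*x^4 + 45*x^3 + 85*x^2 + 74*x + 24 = (x + 1)*(x^4 + 10*x^3 + 35*x^2 + 50*x + 24) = (x + 1)^2*(x^3 + 9*x^2 + 26*x + 24) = (x + 1)^2*(x + 4)*(x^2 + 5*x + 6) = (x + 1)^2*(x + 2)*(x + 4)*(x + 3)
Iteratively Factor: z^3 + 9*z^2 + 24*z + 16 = (z + 4)*(z^2 + 5*z + 4) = (z + 4)^2*(z + 1)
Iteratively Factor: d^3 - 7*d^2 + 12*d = (d - 4)*(d^2 - 3*d) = d*(d - 4)*(d - 3)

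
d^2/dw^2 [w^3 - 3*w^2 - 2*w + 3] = 6*w - 6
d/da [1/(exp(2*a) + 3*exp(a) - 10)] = (-2*exp(a) - 3)*exp(a)/(exp(2*a) + 3*exp(a) - 10)^2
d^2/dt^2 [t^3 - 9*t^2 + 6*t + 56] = 6*t - 18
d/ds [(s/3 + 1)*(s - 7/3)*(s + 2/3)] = s^2 + 8*s/9 - 59/27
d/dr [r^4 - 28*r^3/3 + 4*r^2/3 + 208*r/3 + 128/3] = 4*r^3 - 28*r^2 + 8*r/3 + 208/3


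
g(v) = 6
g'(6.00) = 0.00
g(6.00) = 6.00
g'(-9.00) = 0.00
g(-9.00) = 6.00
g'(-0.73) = 0.00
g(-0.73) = 6.00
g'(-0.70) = 0.00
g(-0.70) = 6.00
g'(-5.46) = 0.00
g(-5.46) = 6.00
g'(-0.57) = 0.00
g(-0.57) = 6.00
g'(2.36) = 0.00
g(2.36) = 6.00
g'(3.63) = 0.00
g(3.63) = 6.00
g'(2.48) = 0.00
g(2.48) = 6.00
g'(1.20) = 0.00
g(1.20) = 6.00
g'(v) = 0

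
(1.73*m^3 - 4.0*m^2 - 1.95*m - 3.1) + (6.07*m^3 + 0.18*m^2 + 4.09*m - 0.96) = 7.8*m^3 - 3.82*m^2 + 2.14*m - 4.06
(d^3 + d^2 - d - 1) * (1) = d^3 + d^2 - d - 1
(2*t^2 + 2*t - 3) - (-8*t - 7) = 2*t^2 + 10*t + 4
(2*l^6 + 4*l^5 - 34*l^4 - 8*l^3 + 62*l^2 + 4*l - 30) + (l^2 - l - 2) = 2*l^6 + 4*l^5 - 34*l^4 - 8*l^3 + 63*l^2 + 3*l - 32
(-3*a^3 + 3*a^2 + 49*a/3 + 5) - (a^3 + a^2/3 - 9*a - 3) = -4*a^3 + 8*a^2/3 + 76*a/3 + 8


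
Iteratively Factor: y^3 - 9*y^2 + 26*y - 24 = (y - 2)*(y^2 - 7*y + 12) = (y - 3)*(y - 2)*(y - 4)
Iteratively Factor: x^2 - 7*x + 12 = (x - 3)*(x - 4)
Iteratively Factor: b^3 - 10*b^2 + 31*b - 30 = (b - 3)*(b^2 - 7*b + 10) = (b - 3)*(b - 2)*(b - 5)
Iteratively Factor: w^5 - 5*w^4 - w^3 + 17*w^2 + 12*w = (w - 4)*(w^4 - w^3 - 5*w^2 - 3*w) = (w - 4)*(w + 1)*(w^3 - 2*w^2 - 3*w) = (w - 4)*(w - 3)*(w + 1)*(w^2 + w) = (w - 4)*(w - 3)*(w + 1)^2*(w)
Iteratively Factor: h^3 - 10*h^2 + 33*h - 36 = (h - 4)*(h^2 - 6*h + 9) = (h - 4)*(h - 3)*(h - 3)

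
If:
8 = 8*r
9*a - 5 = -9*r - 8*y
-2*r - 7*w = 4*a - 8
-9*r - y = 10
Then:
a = 148/9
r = 1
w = -538/63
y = -19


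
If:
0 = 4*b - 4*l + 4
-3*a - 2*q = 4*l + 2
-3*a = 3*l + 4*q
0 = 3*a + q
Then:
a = -2/9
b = -5/3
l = -2/3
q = 2/3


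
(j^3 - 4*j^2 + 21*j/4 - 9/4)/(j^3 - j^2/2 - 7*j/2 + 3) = (j - 3/2)/(j + 2)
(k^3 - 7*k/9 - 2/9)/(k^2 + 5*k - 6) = (k^2 + k + 2/9)/(k + 6)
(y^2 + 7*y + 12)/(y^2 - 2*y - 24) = (y + 3)/(y - 6)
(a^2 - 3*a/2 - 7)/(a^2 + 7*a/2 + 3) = (2*a - 7)/(2*a + 3)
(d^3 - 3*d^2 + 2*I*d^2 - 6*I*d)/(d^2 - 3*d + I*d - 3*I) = d*(d + 2*I)/(d + I)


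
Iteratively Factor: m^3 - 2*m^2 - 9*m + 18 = (m + 3)*(m^2 - 5*m + 6) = (m - 3)*(m + 3)*(m - 2)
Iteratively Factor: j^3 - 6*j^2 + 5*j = (j - 5)*(j^2 - j) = (j - 5)*(j - 1)*(j)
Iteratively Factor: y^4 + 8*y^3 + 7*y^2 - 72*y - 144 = (y + 4)*(y^3 + 4*y^2 - 9*y - 36) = (y + 3)*(y + 4)*(y^2 + y - 12) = (y - 3)*(y + 3)*(y + 4)*(y + 4)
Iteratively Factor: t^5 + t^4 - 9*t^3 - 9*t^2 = (t)*(t^4 + t^3 - 9*t^2 - 9*t) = t*(t + 3)*(t^3 - 2*t^2 - 3*t) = t*(t + 1)*(t + 3)*(t^2 - 3*t) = t*(t - 3)*(t + 1)*(t + 3)*(t)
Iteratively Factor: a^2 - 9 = (a + 3)*(a - 3)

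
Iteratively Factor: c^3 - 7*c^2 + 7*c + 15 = (c - 5)*(c^2 - 2*c - 3) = (c - 5)*(c + 1)*(c - 3)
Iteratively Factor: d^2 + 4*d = (d + 4)*(d)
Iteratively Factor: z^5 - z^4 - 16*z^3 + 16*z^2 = (z)*(z^4 - z^3 - 16*z^2 + 16*z) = z*(z - 1)*(z^3 - 16*z) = z*(z - 4)*(z - 1)*(z^2 + 4*z) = z*(z - 4)*(z - 1)*(z + 4)*(z)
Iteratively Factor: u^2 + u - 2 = (u - 1)*(u + 2)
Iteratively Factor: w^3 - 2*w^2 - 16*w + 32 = (w - 4)*(w^2 + 2*w - 8) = (w - 4)*(w + 4)*(w - 2)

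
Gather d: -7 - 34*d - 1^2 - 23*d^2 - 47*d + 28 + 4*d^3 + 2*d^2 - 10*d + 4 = 4*d^3 - 21*d^2 - 91*d + 24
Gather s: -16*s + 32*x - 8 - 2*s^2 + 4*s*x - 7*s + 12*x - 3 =-2*s^2 + s*(4*x - 23) + 44*x - 11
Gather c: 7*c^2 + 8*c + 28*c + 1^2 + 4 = 7*c^2 + 36*c + 5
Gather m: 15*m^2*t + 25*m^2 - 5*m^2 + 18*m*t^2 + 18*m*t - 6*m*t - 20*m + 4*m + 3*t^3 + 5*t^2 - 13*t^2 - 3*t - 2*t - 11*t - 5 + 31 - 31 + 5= m^2*(15*t + 20) + m*(18*t^2 + 12*t - 16) + 3*t^3 - 8*t^2 - 16*t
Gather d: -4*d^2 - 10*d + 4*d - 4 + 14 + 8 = -4*d^2 - 6*d + 18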